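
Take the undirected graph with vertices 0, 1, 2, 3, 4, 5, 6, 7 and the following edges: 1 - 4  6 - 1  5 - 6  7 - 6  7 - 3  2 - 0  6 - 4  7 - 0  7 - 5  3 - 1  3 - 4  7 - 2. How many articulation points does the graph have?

1

Removing 7 increases the component count from 1 to 2, so 7 is a cut vertex.
By contrast removing 0 leaves 1 component; it is not a cut vertex. No other vertex is a cut vertex either.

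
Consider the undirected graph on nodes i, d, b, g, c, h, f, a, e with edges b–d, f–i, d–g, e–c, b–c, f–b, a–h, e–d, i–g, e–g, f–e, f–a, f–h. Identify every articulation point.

f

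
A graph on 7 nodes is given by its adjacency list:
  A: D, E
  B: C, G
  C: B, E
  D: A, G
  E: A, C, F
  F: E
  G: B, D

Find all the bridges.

E-F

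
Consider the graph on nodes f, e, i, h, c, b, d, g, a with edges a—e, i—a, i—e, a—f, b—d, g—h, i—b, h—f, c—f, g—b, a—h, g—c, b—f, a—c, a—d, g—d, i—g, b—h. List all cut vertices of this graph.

Removing h, for instance, still leaves 1 component. No single vertex removal increases the component count — the graph has no articulation points.

none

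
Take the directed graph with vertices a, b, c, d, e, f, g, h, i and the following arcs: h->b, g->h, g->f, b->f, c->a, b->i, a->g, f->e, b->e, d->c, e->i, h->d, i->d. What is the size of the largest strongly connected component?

9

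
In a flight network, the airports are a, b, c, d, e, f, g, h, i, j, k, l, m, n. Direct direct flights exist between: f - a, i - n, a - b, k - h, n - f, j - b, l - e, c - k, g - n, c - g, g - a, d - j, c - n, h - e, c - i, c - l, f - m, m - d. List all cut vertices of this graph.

c

Removing c increases the component count from 1 to 2, so c is a cut vertex.
By contrast removing h leaves 1 component; it is not a cut vertex. No other vertex is a cut vertex either.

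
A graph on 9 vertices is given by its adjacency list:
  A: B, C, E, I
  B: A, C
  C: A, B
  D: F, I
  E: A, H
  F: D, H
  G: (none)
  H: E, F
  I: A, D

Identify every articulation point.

Removing A increases the component count from 2 to 3, so A is a cut vertex.
By contrast removing F leaves 2 components; it is not a cut vertex. No other vertex is a cut vertex either.

A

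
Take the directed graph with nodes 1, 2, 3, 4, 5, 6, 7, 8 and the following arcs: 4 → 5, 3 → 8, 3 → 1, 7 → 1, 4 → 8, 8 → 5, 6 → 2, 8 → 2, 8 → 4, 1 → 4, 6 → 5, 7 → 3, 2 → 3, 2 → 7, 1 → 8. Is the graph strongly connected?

There is no directed path from 5 to 4, so the graph is not strongly connected.

No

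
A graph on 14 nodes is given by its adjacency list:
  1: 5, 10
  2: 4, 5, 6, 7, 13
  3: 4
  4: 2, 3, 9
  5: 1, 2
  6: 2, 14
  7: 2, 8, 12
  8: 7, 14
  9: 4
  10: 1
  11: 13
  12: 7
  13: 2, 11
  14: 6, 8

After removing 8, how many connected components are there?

With 8 gone, the remaining components are: {1, 2, 3, 4, 5, 6, 7, 9, 10, 11, 12, 13, 14}.
That is 1 component.

1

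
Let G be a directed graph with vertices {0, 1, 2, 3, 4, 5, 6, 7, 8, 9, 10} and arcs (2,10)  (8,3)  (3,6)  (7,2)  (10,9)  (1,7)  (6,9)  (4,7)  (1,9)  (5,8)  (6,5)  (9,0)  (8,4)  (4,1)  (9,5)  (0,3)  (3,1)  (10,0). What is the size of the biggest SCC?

{0, 1, 2, 3, 4, 5, 6, 7, 8, 9, 10} are all mutually reachable — one SCC of size 11.
The largest has 11 vertices.

11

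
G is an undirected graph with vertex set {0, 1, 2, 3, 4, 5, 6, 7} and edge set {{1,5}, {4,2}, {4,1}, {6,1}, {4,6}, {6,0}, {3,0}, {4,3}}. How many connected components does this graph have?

7 is isolated — a component by itself.
Starting from 0 we can reach 0, 1, 2, 3, 4, 5, 6. That is one component of size 7.
Total: 2 components.

2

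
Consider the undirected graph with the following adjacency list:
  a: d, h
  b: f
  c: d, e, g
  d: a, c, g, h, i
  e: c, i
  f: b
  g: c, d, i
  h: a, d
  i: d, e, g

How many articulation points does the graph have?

1

Removing d increases the component count from 2 to 3, so d is a cut vertex.
By contrast removing a leaves 2 components; it is not a cut vertex. No other vertex is a cut vertex either.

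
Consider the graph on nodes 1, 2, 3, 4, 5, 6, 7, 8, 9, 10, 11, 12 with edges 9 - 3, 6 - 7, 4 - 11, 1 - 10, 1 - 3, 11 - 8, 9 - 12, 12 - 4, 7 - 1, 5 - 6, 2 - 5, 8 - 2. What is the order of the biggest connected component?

Starting from 1 we can reach 1, 2, 3, 4, 5, 6, 7, 8, 9, 10, 11, 12. That is one component of size 12.
The largest has 12 vertices.

12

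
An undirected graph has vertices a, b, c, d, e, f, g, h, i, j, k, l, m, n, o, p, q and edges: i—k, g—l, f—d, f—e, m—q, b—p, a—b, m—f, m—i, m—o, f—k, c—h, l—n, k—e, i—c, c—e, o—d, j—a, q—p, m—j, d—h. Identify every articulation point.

Removing l increases the component count from 2 to 3, so l is a cut vertex.
Removing m increases the component count from 2 to 3, so m is a cut vertex.
By contrast removing f leaves 2 components; it is not a cut vertex. No other vertex is a cut vertex either.

l, m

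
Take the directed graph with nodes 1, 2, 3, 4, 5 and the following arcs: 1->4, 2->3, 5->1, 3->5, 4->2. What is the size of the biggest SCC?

5

{1, 2, 3, 4, 5} are all mutually reachable — one SCC of size 5.
The largest has 5 vertices.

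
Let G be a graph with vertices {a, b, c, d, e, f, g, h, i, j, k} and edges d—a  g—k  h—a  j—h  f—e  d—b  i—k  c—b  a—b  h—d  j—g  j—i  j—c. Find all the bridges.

e-f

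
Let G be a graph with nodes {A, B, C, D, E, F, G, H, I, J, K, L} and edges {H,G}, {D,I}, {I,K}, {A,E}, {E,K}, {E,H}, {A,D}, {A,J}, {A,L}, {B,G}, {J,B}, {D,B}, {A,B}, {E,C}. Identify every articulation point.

A, E

Removing A increases the component count from 2 to 3, so A is a cut vertex.
Removing E increases the component count from 2 to 3, so E is a cut vertex.
By contrast removing B leaves 2 components; it is not a cut vertex. No other vertex is a cut vertex either.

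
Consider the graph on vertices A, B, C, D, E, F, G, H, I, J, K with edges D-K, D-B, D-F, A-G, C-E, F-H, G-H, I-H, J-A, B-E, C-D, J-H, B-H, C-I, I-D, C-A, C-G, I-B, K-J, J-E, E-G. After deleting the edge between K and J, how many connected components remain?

1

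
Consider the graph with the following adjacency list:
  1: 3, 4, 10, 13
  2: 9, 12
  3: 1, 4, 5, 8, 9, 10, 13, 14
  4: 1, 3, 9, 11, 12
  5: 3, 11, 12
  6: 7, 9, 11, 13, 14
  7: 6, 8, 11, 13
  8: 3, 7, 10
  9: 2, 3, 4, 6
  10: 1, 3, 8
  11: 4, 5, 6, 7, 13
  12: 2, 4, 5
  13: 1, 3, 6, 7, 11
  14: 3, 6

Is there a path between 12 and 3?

Yes

From 12 we can reach 1, 2, 3, 4, 5, 6, 7, 8, 9, 10, 11, 12, 13, 14, which includes 3.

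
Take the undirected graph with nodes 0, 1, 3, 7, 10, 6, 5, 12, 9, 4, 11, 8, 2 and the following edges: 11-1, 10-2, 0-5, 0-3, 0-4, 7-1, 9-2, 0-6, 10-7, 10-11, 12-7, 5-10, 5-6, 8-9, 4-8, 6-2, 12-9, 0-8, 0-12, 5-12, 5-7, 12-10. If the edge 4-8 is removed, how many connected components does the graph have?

1

4 and 8 are still connected via 4-0-8, so the component count stays at 1.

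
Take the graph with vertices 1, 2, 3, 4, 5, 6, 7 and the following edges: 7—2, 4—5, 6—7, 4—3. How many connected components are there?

1 is isolated — a component by itself.
Starting from 3 we can reach 3, 4, 5. That is one component of size 3.
Starting from 2 we can reach 2, 6, 7. That is one component of size 3.
Total: 3 components.

3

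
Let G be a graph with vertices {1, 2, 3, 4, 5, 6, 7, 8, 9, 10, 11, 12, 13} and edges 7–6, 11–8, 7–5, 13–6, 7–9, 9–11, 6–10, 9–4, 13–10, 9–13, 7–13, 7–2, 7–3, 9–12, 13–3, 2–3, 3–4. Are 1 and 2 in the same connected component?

No

The component containing 1 is {1}, and 2 is not in it.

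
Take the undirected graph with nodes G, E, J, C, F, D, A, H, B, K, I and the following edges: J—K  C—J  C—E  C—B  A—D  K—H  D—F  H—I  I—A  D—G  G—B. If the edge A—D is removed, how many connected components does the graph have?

A and D are still connected via A-I-H-K-J-C-B-G-D, so the component count stays at 1.

1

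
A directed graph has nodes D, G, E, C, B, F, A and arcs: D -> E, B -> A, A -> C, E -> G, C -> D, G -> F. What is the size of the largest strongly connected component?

1

{E} is an SCC by itself.
{C} is an SCC by itself.
{B} is an SCC by itself.
{G} is an SCC by itself.
{F} is an SCC by itself.
(and 2 more singleton SCCs)
The largest has 1 vertex.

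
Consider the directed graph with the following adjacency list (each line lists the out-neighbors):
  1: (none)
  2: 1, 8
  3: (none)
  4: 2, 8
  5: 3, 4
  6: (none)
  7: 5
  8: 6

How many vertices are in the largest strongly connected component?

{1} is an SCC by itself.
{2} is an SCC by itself.
{6} is an SCC by itself.
{3} is an SCC by itself.
{7} is an SCC by itself.
(and 3 more singleton SCCs)
The largest has 1 vertex.

1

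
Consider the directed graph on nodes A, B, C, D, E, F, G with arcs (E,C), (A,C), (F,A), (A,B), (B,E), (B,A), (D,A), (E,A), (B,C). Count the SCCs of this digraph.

5

{A, B, E} are all mutually reachable — one SCC of size 3.
{F} is an SCC by itself.
{G} is an SCC by itself.
{D} is an SCC by itself.
{C} is an SCC by itself.
That gives 5 strongly connected components.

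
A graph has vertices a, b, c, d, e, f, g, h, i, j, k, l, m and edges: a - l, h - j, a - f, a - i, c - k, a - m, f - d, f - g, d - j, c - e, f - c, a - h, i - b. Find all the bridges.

The edges on the cycle a-f-d-j-h-a are not bridges since each lies on that cycle.
But removing i - a disconnects i from a; removing f - c disconnects f from c; removing f - g disconnects f from g; removing l - a disconnects l from a — these are bridges.
In total 8 edges are bridges.

a-i, a-l, a-m, b-i, c-e, c-f, c-k, f-g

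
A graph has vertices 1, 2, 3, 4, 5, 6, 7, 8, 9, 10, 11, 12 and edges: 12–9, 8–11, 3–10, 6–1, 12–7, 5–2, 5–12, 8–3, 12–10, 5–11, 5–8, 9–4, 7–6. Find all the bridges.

1-6, 12-7, 12-9, 2-5, 4-9, 6-7

The edges on the cycle 5-12-10-3-8-5 are not bridges since each lies on that cycle.
But removing 7–12 disconnects 7 from 12; removing 6–7 disconnects 6 from 7; removing 9–4 disconnects 9 from 4; removing 9–12 disconnects 9 from 12 — these are bridges.
In total 6 edges are bridges.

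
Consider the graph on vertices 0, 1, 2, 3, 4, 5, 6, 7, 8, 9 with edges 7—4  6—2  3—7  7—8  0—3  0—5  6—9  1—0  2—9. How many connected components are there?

Starting from 2 we can reach 2, 6, 9. That is one component of size 3.
Starting from 0 we can reach 0, 1, 3, 4, 5, 7, 8. That is one component of size 7.
Total: 2 components.

2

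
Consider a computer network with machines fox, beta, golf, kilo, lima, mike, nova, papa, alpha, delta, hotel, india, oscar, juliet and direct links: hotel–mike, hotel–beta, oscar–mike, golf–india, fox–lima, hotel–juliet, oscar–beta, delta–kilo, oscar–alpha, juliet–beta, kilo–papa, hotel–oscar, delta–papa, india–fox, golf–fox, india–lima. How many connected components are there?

4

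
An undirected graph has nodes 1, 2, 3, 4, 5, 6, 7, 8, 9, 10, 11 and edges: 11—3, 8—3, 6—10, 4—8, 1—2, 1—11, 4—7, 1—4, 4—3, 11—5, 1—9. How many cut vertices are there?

Removing 1 increases the component count from 2 to 4, so 1 is a cut vertex.
Removing 4 increases the component count from 2 to 3, so 4 is a cut vertex.
Removing 11 increases the component count from 2 to 3, so 11 is a cut vertex.
By contrast removing 7 leaves 2 components; it is not a cut vertex. No other vertex is a cut vertex either.

3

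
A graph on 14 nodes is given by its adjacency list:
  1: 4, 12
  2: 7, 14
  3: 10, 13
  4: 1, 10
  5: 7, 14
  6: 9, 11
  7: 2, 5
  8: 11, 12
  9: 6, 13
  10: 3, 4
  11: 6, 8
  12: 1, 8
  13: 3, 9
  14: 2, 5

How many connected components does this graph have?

Starting from 2 we can reach 2, 5, 7, 14. That is one component of size 4.
Starting from 1 we can reach 1, 3, 4, 6, 8, 9, 10, 11, 12, 13. That is one component of size 10.
Total: 2 components.

2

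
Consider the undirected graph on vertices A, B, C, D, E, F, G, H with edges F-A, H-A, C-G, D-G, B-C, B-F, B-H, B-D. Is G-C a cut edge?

After removing G-C, the path G-D-B-C still connects them, so the edge is not a bridge.

No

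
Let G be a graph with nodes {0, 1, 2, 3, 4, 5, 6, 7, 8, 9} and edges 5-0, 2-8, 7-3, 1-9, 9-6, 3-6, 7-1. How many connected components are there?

4

4 is isolated — a component by itself.
Starting from 2 we can reach 2, 8. That is one component of size 2.
Starting from 0 we can reach 0, 5. That is one component of size 2.
Starting from 1 we can reach 1, 3, 6, 7, 9. That is one component of size 5.
Total: 4 components.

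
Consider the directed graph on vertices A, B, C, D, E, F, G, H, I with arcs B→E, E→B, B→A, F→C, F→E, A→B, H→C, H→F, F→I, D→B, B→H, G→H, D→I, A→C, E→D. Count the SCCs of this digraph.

4

{A, B, D, E, F, H} are all mutually reachable — one SCC of size 6.
{G} is an SCC by itself.
{I} is an SCC by itself.
{C} is an SCC by itself.
That gives 4 strongly connected components.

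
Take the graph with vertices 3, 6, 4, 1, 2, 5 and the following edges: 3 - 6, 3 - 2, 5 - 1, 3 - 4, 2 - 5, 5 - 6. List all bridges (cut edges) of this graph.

The edges on the cycle 3-2-5-6-3 are not bridges since each lies on that cycle.
But removing 5 - 1 disconnects 5 from 1; removing 3 - 4 disconnects 3 from 4 — these are bridges.

1-5, 3-4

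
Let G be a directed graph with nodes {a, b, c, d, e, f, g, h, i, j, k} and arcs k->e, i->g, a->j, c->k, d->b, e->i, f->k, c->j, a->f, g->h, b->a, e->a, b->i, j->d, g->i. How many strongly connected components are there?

4

{a, b, d, e, f, j, k} are all mutually reachable — one SCC of size 7.
{g, i} are all mutually reachable — one SCC of size 2.
{h} is an SCC by itself.
{c} is an SCC by itself.
That gives 4 strongly connected components.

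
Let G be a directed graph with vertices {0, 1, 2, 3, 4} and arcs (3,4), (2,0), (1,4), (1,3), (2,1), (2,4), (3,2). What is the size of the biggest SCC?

3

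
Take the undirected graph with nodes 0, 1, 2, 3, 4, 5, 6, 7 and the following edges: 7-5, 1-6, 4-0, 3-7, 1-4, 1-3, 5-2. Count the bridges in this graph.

7

removing 0-4 disconnects 0 from 4; removing 7-5 disconnects 7 from 5; removing 2-5 disconnects 2 from 5; removing 1-4 disconnects 1 from 4 — these are bridges.
In total 7 edges are bridges.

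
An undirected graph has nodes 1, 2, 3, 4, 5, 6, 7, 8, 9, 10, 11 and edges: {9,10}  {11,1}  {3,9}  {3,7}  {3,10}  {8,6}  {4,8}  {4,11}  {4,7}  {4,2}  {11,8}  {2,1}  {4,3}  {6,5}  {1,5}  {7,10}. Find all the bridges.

The edges on the cycle 3-9-10-3 are not bridges since each lies on that cycle.
Every edge lies on some cycle, so there are no bridges.

none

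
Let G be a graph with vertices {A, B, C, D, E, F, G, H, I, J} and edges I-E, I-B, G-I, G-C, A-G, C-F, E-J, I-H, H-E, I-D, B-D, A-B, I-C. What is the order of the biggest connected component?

10

Starting from A we can reach A, B, C, D, E, F, G, H, I, J. That is one component of size 10.
The largest has 10 vertices.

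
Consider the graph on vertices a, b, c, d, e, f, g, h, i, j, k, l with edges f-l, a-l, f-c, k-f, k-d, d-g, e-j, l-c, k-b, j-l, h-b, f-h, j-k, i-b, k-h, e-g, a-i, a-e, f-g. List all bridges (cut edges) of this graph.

none

The edges on the cycle k-d-g-f-k are not bridges since each lies on that cycle.
Every edge lies on some cycle, so there are no bridges.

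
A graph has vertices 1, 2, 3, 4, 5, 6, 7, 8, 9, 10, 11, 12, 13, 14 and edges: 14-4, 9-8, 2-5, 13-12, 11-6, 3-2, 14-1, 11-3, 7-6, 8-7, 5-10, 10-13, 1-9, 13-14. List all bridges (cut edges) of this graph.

The edges on the cycle 11-3-2-5-10-13-14-1-9-8-7-6-11 are not bridges since each lies on that cycle.
But removing 4-14 disconnects 4 from 14; removing 12-13 disconnects 12 from 13 — these are bridges.

12-13, 14-4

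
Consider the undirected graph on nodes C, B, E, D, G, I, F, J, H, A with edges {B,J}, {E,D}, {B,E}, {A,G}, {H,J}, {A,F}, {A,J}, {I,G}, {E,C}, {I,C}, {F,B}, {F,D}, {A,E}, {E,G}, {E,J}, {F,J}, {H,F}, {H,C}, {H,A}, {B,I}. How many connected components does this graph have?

Starting from A we can reach A, B, C, D, E, F, G, H, I, J. That is one component of size 10.
Total: 1 component.

1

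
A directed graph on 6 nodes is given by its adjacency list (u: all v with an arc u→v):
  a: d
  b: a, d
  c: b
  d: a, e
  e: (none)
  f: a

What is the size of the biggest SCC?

2

{a, d} are all mutually reachable — one SCC of size 2.
{b} is an SCC by itself.
{f} is an SCC by itself.
{e} is an SCC by itself.
{c} is an SCC by itself.
The largest has 2 vertices.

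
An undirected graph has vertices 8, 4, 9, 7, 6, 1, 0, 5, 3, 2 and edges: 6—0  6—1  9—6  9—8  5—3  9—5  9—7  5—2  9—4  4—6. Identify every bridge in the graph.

The edges on the cycle 9-4-6-9 are not bridges since each lies on that cycle.
But removing 1—6 disconnects 1 from 6; removing 3—5 disconnects 3 from 5; removing 9—5 disconnects 9 from 5; removing 9—7 disconnects 9 from 7 — these are bridges.
In total 7 edges are bridges.

0-6, 1-6, 2-5, 3-5, 5-9, 7-9, 8-9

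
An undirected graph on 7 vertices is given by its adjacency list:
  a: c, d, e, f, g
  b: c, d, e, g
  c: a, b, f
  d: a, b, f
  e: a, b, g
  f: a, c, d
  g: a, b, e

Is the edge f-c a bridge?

After removing f-c, the path f-a-c still connects them, so the edge is not a bridge.

No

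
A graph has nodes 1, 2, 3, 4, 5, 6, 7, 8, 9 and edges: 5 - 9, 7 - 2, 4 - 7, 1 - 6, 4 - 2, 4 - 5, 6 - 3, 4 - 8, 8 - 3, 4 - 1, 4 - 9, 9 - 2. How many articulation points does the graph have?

1

Removing 4 increases the component count from 1 to 2, so 4 is a cut vertex.
By contrast removing 5 leaves 1 component; it is not a cut vertex. No other vertex is a cut vertex either.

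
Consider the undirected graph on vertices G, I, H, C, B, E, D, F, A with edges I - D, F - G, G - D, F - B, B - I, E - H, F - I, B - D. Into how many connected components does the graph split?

A is isolated — a component by itself.
C is isolated — a component by itself.
Starting from E we can reach E, H. That is one component of size 2.
Starting from B we can reach B, D, F, G, I. That is one component of size 5.
Total: 4 components.

4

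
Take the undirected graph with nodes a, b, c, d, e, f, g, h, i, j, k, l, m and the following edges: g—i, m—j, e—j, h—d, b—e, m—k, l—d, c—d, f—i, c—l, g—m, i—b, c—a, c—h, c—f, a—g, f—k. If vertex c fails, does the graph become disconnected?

Yes

Deleting c raises the number of components from 1 to 2, so c is a cut vertex.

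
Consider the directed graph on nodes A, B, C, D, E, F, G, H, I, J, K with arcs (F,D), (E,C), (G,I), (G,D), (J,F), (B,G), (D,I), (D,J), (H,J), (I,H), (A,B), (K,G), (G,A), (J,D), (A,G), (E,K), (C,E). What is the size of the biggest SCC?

5

{D, F, H, I, J} are all mutually reachable — one SCC of size 5.
{A, B, G} are all mutually reachable — one SCC of size 3.
{C, E} are all mutually reachable — one SCC of size 2.
{K} is an SCC by itself.
The largest has 5 vertices.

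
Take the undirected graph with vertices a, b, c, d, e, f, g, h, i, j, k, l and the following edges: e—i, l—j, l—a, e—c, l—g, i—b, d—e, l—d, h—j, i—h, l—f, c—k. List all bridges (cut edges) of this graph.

The edges on the cycle l-d-e-i-h-j-l are not bridges since each lies on that cycle.
But removing b—i disconnects b from i; removing e—c disconnects e from c; removing l—g disconnects l from g; removing k—c disconnects k from c — these are bridges.
In total 6 edges are bridges.

a-l, b-i, c-e, c-k, f-l, g-l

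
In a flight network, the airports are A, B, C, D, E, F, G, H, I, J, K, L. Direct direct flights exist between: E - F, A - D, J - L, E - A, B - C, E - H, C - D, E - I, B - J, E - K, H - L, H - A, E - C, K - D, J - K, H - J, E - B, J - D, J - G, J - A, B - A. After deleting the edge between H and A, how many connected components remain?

1

H and A are still connected via H-E-A, so the component count stays at 1.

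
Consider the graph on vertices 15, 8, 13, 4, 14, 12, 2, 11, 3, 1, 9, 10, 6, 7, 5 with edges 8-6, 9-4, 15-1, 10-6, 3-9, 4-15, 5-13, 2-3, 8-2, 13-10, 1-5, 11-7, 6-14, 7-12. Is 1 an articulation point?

No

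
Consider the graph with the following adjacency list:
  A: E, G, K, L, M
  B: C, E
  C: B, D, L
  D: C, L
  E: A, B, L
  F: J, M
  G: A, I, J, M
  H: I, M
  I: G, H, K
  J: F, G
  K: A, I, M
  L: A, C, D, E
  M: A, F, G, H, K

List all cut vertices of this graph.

Removing A increases the component count from 1 to 2, so A is a cut vertex.
By contrast removing K leaves 1 component; it is not a cut vertex. No other vertex is a cut vertex either.

A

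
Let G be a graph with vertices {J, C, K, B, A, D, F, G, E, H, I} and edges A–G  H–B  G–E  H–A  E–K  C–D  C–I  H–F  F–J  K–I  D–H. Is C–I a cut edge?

No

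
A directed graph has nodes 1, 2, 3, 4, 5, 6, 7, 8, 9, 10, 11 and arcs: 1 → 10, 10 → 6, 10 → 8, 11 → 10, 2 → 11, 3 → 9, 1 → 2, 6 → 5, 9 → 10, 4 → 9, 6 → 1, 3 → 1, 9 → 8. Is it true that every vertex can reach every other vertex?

There is no directed path from 10 to 4, so the graph is not strongly connected.

No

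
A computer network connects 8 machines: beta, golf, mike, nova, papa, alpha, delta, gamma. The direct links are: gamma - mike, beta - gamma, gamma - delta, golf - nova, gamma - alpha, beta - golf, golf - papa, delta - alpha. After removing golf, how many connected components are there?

3

With golf gone, the remaining components are: {nova}; {papa}; {beta, mike, alpha, delta, gamma}.
That is 3 components.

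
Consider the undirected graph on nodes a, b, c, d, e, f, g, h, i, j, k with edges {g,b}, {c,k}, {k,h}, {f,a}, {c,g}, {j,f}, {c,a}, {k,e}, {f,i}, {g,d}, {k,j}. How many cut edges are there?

The edges on the cycle c-k-j-f-a-c are not bridges since each lies on that cycle.
But removing k-h disconnects k from h; removing d-g disconnects d from g; removing b-g disconnects b from g; removing f-i disconnects f from i — these are bridges.
In total 6 edges are bridges.

6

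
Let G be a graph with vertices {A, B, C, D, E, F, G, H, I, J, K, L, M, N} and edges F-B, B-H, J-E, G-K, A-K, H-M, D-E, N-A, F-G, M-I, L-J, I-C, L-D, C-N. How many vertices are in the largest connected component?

Starting from D we can reach D, E, J, L. That is one component of size 4.
Starting from A we can reach A, B, C, F, G, H, I, K, M, N. That is one component of size 10.
The largest has 10 vertices.

10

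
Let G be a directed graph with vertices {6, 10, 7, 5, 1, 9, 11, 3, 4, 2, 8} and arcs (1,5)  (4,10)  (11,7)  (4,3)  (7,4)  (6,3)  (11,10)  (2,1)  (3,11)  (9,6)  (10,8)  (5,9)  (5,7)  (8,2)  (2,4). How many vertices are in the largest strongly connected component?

{1, 2, 3, 4, 5, 6, 7, 8, 9, 10, 11} are all mutually reachable — one SCC of size 11.
The largest has 11 vertices.

11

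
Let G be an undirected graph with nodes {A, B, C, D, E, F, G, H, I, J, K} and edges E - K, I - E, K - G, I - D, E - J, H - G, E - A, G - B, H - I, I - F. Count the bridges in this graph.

5

The edges on the cycle H-I-E-K-G-H are not bridges since each lies on that cycle.
But removing I - F disconnects I from F; removing E - J disconnects E from J; removing I - D disconnects I from D; removing E - A disconnects E from A — these are bridges.
In total 5 edges are bridges.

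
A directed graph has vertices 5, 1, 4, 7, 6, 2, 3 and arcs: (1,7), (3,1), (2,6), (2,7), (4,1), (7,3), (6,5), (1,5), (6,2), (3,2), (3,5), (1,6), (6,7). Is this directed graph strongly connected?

No

There is no directed path from 1 to 4, so the graph is not strongly connected.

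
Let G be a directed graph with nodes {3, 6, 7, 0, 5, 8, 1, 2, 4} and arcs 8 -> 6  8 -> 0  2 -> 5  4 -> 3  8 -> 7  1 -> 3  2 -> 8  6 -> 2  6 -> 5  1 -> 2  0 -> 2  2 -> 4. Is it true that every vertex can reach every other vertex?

No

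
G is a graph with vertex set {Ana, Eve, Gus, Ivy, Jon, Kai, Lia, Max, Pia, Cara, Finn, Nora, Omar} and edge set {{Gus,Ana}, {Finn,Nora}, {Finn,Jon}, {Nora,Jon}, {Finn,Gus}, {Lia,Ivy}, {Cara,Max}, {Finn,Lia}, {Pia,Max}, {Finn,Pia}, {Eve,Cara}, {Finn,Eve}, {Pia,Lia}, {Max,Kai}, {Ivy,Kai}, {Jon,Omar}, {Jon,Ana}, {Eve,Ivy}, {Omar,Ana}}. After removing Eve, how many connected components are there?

With Eve gone, the remaining components are: {Ana, Gus, Ivy, Jon, Kai, Lia, Max, Pia, Cara, Finn, Nora, Omar}.
That is 1 component.

1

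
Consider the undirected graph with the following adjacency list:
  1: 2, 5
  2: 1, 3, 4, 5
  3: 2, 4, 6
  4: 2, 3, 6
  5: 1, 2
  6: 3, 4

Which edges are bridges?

The edges on the cycle 2-5-1-2 are not bridges since each lies on that cycle.
Every edge lies on some cycle, so there are no bridges.

none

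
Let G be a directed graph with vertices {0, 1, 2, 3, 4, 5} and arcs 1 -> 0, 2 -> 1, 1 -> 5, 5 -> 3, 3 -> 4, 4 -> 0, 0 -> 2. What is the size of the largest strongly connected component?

6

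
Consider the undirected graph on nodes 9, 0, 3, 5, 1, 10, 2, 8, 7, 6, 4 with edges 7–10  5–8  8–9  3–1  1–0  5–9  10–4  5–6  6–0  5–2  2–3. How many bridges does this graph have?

2

The edges on the cycle 5-8-9-5 are not bridges since each lies on that cycle.
But removing 7–10 disconnects 7 from 10; removing 10–4 disconnects 10 from 4 — these are bridges.
That makes 2 bridges.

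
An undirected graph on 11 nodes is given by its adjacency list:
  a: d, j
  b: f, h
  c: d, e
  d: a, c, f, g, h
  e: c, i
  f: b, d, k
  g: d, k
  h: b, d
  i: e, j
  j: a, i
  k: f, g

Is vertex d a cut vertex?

Yes

Deleting d raises the number of components from 1 to 2, so d is a cut vertex.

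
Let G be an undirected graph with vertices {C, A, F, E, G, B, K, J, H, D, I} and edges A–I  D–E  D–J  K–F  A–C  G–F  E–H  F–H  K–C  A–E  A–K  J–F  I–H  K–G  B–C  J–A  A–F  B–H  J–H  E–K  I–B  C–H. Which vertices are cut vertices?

Removing G, for instance, still leaves 1 component. No single vertex removal increases the component count — the graph has no articulation points.

none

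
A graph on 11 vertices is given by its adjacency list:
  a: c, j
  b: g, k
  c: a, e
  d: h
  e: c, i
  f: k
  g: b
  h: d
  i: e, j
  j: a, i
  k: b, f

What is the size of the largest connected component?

Starting from d we can reach d, h. That is one component of size 2.
Starting from b we can reach b, f, g, k. That is one component of size 4.
Starting from a we can reach a, c, e, i, j. That is one component of size 5.
The largest has 5 vertices.

5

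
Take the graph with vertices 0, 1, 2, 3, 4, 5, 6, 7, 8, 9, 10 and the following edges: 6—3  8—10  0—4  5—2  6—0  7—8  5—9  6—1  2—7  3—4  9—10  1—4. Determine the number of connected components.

2

Starting from 0 we can reach 0, 1, 3, 4, 6. That is one component of size 5.
Starting from 2 we can reach 2, 5, 7, 8, 9, 10. That is one component of size 6.
Total: 2 components.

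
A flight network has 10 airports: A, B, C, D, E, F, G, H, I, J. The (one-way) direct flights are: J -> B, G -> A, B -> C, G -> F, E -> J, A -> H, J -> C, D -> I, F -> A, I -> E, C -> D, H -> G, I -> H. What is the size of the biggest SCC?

6

{B, C, D, E, I, J} are all mutually reachable — one SCC of size 6.
{A, F, G, H} are all mutually reachable — one SCC of size 4.
The largest has 6 vertices.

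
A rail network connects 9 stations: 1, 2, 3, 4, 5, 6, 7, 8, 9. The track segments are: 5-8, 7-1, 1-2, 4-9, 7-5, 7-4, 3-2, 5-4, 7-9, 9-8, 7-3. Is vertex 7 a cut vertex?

Yes

Deleting 7 raises the number of components from 2 to 3, so 7 is a cut vertex.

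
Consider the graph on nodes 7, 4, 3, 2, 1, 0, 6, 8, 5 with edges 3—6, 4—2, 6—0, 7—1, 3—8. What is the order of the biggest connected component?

5 is isolated — a component by itself.
Starting from 1 we can reach 1, 7. That is one component of size 2.
Starting from 2 we can reach 2, 4. That is one component of size 2.
Starting from 0 we can reach 0, 3, 6, 8. That is one component of size 4.
The largest has 4 vertices.

4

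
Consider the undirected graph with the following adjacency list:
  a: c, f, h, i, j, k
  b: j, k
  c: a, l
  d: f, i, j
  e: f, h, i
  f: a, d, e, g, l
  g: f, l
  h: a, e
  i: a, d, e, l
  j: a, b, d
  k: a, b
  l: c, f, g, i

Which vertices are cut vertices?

Removing h, for instance, still leaves 1 component. No single vertex removal increases the component count — the graph has no articulation points.

none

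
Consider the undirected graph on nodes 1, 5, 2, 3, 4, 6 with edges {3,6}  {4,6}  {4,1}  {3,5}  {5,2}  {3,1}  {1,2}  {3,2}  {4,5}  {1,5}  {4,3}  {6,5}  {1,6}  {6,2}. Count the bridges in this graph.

0

The edges on the cycle 4-3-5-6-4 are not bridges since each lies on that cycle.
Every edge lies on some cycle, so there are no bridges.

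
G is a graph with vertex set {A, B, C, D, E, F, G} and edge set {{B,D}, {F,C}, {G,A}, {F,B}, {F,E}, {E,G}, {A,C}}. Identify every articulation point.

B, F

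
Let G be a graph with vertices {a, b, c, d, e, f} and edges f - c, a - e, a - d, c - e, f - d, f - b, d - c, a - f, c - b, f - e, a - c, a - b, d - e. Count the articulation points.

0

Removing b, for instance, still leaves 1 component. No single vertex removal increases the component count — the graph has no articulation points.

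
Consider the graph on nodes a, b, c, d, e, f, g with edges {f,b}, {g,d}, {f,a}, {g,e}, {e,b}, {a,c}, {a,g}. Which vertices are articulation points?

Removing a increases the component count from 1 to 2, so a is a cut vertex.
Removing g increases the component count from 1 to 2, so g is a cut vertex.
By contrast removing c leaves 1 component; it is not a cut vertex. No other vertex is a cut vertex either.

a, g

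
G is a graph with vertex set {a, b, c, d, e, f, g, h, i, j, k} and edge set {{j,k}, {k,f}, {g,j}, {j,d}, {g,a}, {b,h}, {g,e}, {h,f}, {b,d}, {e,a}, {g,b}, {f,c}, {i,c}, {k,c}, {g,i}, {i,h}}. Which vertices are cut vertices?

g

Removing g increases the component count from 1 to 2, so g is a cut vertex.
By contrast removing e leaves 1 component; it is not a cut vertex. No other vertex is a cut vertex either.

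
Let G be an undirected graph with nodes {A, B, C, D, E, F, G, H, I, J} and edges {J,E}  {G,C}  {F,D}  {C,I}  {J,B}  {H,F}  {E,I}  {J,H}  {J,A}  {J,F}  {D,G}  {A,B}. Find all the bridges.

none

The edges on the cycle J-A-B-J are not bridges since each lies on that cycle.
Every edge lies on some cycle, so there are no bridges.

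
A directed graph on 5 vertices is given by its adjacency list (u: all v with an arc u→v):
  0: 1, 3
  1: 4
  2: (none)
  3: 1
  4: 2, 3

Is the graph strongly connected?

No

There is no directed path from 3 to 0, so the graph is not strongly connected.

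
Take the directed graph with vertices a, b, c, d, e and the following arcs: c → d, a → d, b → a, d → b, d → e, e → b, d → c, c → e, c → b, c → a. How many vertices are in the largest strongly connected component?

{a, b, c, d, e} are all mutually reachable — one SCC of size 5.
The largest has 5 vertices.

5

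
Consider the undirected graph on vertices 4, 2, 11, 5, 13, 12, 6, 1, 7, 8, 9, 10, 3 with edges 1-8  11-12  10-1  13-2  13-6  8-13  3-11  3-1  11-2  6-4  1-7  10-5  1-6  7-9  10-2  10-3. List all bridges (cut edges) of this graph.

1-7, 10-5, 11-12, 4-6, 7-9

The edges on the cycle 1-8-13-6-1 are not bridges since each lies on that cycle.
But removing 5-10 disconnects 5 from 10; removing 4-6 disconnects 4 from 6; removing 7-1 disconnects 7 from 1; removing 9-7 disconnects 9 from 7 — these are bridges.
In total 5 edges are bridges.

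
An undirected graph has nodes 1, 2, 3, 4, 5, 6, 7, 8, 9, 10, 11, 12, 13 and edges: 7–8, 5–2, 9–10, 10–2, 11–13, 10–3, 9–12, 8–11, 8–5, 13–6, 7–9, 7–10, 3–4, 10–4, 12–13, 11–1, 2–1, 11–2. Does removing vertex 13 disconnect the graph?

Yes

Deleting 13 raises the number of components from 1 to 2, so 13 is a cut vertex.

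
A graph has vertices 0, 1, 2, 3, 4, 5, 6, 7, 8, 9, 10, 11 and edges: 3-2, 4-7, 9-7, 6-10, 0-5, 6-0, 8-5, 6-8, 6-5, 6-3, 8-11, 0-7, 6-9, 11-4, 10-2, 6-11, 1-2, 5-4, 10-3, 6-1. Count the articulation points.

1

Removing 6 increases the component count from 1 to 2, so 6 is a cut vertex.
By contrast removing 9 leaves 1 component; it is not a cut vertex. No other vertex is a cut vertex either.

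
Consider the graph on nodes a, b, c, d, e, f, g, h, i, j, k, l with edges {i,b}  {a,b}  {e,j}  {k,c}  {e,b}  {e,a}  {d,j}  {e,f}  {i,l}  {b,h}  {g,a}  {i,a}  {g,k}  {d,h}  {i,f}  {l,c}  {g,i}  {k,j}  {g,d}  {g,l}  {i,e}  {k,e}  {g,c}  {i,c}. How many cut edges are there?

0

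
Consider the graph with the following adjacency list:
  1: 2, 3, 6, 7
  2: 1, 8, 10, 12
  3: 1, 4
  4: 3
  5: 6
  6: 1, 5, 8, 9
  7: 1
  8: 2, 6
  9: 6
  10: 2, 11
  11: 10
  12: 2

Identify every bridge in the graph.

The edges on the cycle 6-1-2-8-6 are not bridges since each lies on that cycle.
But removing 1-3 disconnects 1 from 3; removing 3-4 disconnects 3 from 4; removing 6-5 disconnects 6 from 5; removing 2-10 disconnects 2 from 10 — these are bridges.
In total 8 edges are bridges.

1-3, 1-7, 10-11, 10-2, 12-2, 3-4, 5-6, 6-9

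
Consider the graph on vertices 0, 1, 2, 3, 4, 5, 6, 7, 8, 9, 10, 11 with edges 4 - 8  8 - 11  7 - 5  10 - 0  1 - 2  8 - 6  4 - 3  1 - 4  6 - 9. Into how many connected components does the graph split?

3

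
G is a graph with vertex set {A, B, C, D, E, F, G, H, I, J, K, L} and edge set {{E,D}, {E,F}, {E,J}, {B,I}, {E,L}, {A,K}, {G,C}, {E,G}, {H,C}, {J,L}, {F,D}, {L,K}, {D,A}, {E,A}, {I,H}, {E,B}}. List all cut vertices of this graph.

E

Removing E increases the component count from 1 to 2, so E is a cut vertex.
By contrast removing J leaves 1 component; it is not a cut vertex. No other vertex is a cut vertex either.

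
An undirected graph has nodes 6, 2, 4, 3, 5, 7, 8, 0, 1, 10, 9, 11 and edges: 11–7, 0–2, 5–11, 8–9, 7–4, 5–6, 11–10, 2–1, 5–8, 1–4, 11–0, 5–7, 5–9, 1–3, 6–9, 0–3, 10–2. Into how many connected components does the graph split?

1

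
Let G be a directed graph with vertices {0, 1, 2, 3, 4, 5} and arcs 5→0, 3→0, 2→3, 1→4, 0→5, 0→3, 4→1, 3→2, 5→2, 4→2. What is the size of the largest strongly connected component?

4

{0, 2, 3, 5} are all mutually reachable — one SCC of size 4.
{1, 4} are all mutually reachable — one SCC of size 2.
The largest has 4 vertices.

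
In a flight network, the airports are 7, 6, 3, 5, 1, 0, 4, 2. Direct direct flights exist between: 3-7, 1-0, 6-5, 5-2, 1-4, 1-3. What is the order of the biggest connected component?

Starting from 2 we can reach 2, 5, 6. That is one component of size 3.
Starting from 0 we can reach 0, 1, 3, 4, 7. That is one component of size 5.
The largest has 5 vertices.

5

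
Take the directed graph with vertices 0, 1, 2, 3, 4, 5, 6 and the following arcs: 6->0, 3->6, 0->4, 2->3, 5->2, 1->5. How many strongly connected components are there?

7

{0} is an SCC by itself.
{6} is an SCC by itself.
{1} is an SCC by itself.
{2} is an SCC by itself.
{5} is an SCC by itself.
(and 2 more singleton SCCs)
That gives 7 strongly connected components.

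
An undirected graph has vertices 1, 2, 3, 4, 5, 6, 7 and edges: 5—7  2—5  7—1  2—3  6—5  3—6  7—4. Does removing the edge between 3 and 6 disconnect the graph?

After removing 3—6, the path 3-2-5-6 still connects them, so the edge is not a bridge.

No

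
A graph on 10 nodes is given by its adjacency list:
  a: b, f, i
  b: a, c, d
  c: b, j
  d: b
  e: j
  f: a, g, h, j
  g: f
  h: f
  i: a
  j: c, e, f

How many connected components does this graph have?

1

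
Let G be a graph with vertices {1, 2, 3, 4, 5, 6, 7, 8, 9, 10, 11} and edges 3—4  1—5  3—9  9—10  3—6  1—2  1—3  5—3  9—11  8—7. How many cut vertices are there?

Removing 1 increases the component count from 2 to 3, so 1 is a cut vertex.
Removing 3 increases the component count from 2 to 5, so 3 is a cut vertex.
Removing 9 increases the component count from 2 to 4, so 9 is a cut vertex.
By contrast removing 2 leaves 2 components; it is not a cut vertex. No other vertex is a cut vertex either.

3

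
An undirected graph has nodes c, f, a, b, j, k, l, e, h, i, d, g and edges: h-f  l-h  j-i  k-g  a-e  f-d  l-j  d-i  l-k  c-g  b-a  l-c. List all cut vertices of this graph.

a, l

Removing a increases the component count from 2 to 3, so a is a cut vertex.
Removing l increases the component count from 2 to 3, so l is a cut vertex.
By contrast removing k leaves 2 components; it is not a cut vertex. No other vertex is a cut vertex either.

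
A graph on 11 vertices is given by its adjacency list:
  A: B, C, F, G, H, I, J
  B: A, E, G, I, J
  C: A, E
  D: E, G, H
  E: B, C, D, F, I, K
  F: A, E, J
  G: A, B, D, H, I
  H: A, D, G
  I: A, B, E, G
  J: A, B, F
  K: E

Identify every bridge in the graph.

The edges on the cycle E-B-A-J-F-E are not bridges since each lies on that cycle.
But removing K-E disconnects K from E — this is a bridge.

E-K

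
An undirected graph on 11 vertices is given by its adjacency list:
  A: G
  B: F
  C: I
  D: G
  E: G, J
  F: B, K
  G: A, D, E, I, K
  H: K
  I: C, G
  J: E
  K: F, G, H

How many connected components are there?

1

Starting from A we can reach A, B, C, D, E, F, G, H, I, J, K. That is one component of size 11.
Total: 1 component.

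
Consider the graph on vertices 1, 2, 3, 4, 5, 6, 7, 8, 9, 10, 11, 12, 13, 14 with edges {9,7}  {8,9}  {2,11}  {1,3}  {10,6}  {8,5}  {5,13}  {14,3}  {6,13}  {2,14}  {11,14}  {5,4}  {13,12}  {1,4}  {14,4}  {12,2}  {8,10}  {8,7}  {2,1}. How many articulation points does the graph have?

1

Removing 8 increases the component count from 1 to 2, so 8 is a cut vertex.
By contrast removing 4 leaves 1 component; it is not a cut vertex. No other vertex is a cut vertex either.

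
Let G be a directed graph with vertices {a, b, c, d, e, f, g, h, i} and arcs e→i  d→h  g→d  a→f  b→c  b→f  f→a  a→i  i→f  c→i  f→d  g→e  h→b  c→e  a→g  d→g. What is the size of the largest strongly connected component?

9

{a, b, c, d, e, f, g, h, i} are all mutually reachable — one SCC of size 9.
The largest has 9 vertices.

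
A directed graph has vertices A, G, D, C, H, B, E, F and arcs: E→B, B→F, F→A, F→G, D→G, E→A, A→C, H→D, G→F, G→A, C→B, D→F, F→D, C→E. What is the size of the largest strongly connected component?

{A, B, C, D, E, F, G} are all mutually reachable — one SCC of size 7.
{H} is an SCC by itself.
The largest has 7 vertices.

7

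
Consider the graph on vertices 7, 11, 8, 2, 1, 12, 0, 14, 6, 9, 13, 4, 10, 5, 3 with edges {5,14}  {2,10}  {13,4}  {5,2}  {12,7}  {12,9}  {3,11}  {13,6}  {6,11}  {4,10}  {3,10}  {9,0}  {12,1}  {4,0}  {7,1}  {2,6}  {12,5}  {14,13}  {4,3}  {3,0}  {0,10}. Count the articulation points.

1

Removing 12 increases the component count from 2 to 3, so 12 is a cut vertex.
By contrast removing 11 leaves 2 components; it is not a cut vertex. No other vertex is a cut vertex either.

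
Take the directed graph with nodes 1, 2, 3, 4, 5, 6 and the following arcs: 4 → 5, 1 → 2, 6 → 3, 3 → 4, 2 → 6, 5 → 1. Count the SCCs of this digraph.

{1, 2, 3, 4, 5, 6} are all mutually reachable — one SCC of size 6.
That gives 1 strongly connected component.

1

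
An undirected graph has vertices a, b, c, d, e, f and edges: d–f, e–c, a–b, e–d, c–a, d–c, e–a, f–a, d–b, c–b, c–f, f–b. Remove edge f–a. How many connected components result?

1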